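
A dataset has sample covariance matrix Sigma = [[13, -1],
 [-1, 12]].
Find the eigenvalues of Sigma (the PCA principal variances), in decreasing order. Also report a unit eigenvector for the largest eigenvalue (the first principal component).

Step 1 — characteristic polynomial of 2×2 Sigma:
  det(Sigma - λI) = λ² - trace · λ + det = 0.
  trace = 13 + 12 = 25, det = 13·12 - (-1)² = 155.
Step 2 — discriminant:
  Δ = trace² - 4·det = 625 - 620 = 5.
Step 3 — eigenvalues:
  λ = (trace ± √Δ)/2 = (25 ± 2.2361)/2,
  λ_1 = 13.618,  λ_2 = 11.382.

Step 4 — unit eigenvector for λ_1: solve (Sigma - λ_1 I)v = 0. First row:
  (13 - 13.618)·v_x + (-1)·v_y = 0, i.e. (-0.618)·v_x + (-1)·v_y = 0,
  so v ∝ (b, λ_1 - a) = (-1, 0.618); multiply by -1 so the first entry is positive: u = (1, -0.618).
  ||u|| = √((1)² + (-0.618)²) = √(1.382) ≈ 1.1756,
  v_1 = u/||u|| ≈ (0.8507, -0.5257) (||v_1|| = 1).

λ_1 = 13.618,  λ_2 = 11.382;  v_1 ≈ (0.8507, -0.5257)


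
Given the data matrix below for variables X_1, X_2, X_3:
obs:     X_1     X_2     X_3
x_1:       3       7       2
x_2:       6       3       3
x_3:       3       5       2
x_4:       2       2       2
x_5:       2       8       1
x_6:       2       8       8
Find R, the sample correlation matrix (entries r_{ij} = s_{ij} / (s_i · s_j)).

Step 1 — column means:
  mean(X_1) = (3 + 6 + 3 + 2 + 2 + 2) / 6 = 18/6 = 3
  mean(X_2) = (7 + 3 + 5 + 2 + 8 + 8) / 6 = 33/6 = 5.5
  mean(X_3) = (2 + 3 + 2 + 2 + 1 + 8) / 6 = 18/6 = 3

Step 2 — sample variances and covariances s[i,j] = (1/(n-1)) · Σ_k (x_{k,i} - mean_i) · (x_{k,j} - mean_j), with n-1 = 5:
  s[X_1,X_1] = ((0)·(0) + (3)·(3) + (0)·(0) + (-1)·(-1) + (-1)·(-1) + (-1)·(-1)) / 5 = 12/5 = 2.4
  s[X_1,X_2] = ((0)·(1.5) + (3)·(-2.5) + (0)·(-0.5) + (-1)·(-3.5) + (-1)·(2.5) + (-1)·(2.5)) / 5 = -9/5 = -1.8
  s[X_1,X_3] = ((0)·(-1) + (3)·(0) + (0)·(-1) + (-1)·(-1) + (-1)·(-2) + (-1)·(5)) / 5 = -2/5 = -0.4
  s[X_2,X_2] = ((1.5)·(1.5) + (-2.5)·(-2.5) + (-0.5)·(-0.5) + (-3.5)·(-3.5) + (2.5)·(2.5) + (2.5)·(2.5)) / 5 = 33.5/5 = 6.7
  s[X_2,X_3] = ((1.5)·(-1) + (-2.5)·(0) + (-0.5)·(-1) + (-3.5)·(-1) + (2.5)·(-2) + (2.5)·(5)) / 5 = 10/5 = 2
  s[X_3,X_3] = ((-1)·(-1) + (0)·(0) + (-1)·(-1) + (-1)·(-1) + (-2)·(-2) + (5)·(5)) / 5 = 32/5 = 6.4
  Sample standard deviations s_i = √(s[i,i]):
  s(X_1) = √(2.4) = 1.5492
  s(X_2) = √(6.7) = 2.5884
  s(X_3) = √(6.4) = 2.5298

Step 3 — r_{ij} = s_{ij} / (s_i · s_j):
  r[X_1,X_1] = 1 (diagonal).
  r[X_1,X_2] = -1.8 / (1.5492 · 2.5884) = -1.8 / 4.01 = -0.4489
  r[X_1,X_3] = -0.4 / (1.5492 · 2.5298) = -0.4 / 3.9192 = -0.1021
  r[X_2,X_2] = 1 (diagonal).
  r[X_2,X_3] = 2 / (2.5884 · 2.5298) = 2 / 6.5483 = 0.3054
  r[X_3,X_3] = 1 (diagonal).

R is symmetric with unit diagonal. Assembling:

R = [[1, -0.4489, -0.1021],
 [-0.4489, 1, 0.3054],
 [-0.1021, 0.3054, 1]]


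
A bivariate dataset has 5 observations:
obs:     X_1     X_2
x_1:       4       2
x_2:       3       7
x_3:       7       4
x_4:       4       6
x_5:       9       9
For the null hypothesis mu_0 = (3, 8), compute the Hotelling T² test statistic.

Step 1 — sample mean vector:
  mean(X_1) = (4 + 3 + 7 + 4 + 9) / 5 = 27/5 = 5.4
  mean(X_2) = (2 + 7 + 4 + 6 + 9) / 5 = 28/5 = 5.6
  x̄ = (5.4, 5.6),  deviation x̄ - mu_0 = (5.4, 5.6) - (3, 8) = (2.4, -2.4).

Step 2 — sample covariance matrix, S[i,j] = (1/(n-1)) · Σ_k (x_{k,i} - mean_i) · (x_{k,j} - mean_j), divisor n-1 = 4:
  S[X_1,X_1] = ((-1.4)·(-1.4) + (-2.4)·(-2.4) + (1.6)·(1.6) + (-1.4)·(-1.4) + (3.6)·(3.6)) / 4 = 25.2/4 = 6.3
  S[X_1,X_2] = ((-1.4)·(-3.6) + (-2.4)·(1.4) + (1.6)·(-1.6) + (-1.4)·(0.4) + (3.6)·(3.4)) / 4 = 10.8/4 = 2.7
  S[X_2,X_2] = ((-3.6)·(-3.6) + (1.4)·(1.4) + (-1.6)·(-1.6) + (0.4)·(0.4) + (3.4)·(3.4)) / 4 = 29.2/4 = 7.3
  S = [[6.3, 2.7],
 [2.7, 7.3]].

Step 3 — invert S. det(S) = 6.3·7.3 - (2.7)² = 38.7.
  S^{-1} = (1/det) · [[d, -b], [-b, a]] = [[0.1886, -0.0698],
 [-0.0698, 0.1628]].

Step 4 — quadratic form (x̄ - mu_0)^T · S^{-1} · (x̄ - mu_0):
  S^{-1} · (x̄ - mu_0) = (0.6202, -0.5581),
  (x̄ - mu_0)^T · [...] = (2.4)·(0.6202) + (-2.4)·(-0.5581) = 2.8279.

Step 5 — scale by n: T² = 5 · 2.8279 = 14.1395.

T² ≈ 14.1395


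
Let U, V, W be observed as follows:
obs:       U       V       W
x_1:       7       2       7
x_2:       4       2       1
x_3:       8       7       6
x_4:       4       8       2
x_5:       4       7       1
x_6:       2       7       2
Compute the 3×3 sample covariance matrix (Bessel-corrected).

Step 1 — column means:
  mean(U) = (7 + 4 + 8 + 4 + 4 + 2) / 6 = 29/6 = 4.8333
  mean(V) = (2 + 2 + 7 + 8 + 7 + 7) / 6 = 33/6 = 5.5
  mean(W) = (7 + 1 + 6 + 2 + 1 + 2) / 6 = 19/6 = 3.1667

Step 2 — sample covariance S[i,j] = (1/(n-1)) · Σ_k (x_{k,i} - mean_i) · (x_{k,j} - mean_j), with n-1 = 5.
  S[U,U] = ((2.1667)·(2.1667) + (-0.8333)·(-0.8333) + (3.1667)·(3.1667) + (-0.8333)·(-0.8333) + (-0.8333)·(-0.8333) + (-2.8333)·(-2.8333)) / 5 = 24.8333/5 = 4.9667
  S[U,V] = ((2.1667)·(-3.5) + (-0.8333)·(-3.5) + (3.1667)·(1.5) + (-0.8333)·(2.5) + (-0.8333)·(1.5) + (-2.8333)·(1.5)) / 5 = -7.5/5 = -1.5
  S[U,W] = ((2.1667)·(3.8333) + (-0.8333)·(-2.1667) + (3.1667)·(2.8333) + (-0.8333)·(-1.1667) + (-0.8333)·(-2.1667) + (-2.8333)·(-1.1667)) / 5 = 25.1667/5 = 5.0333
  S[V,V] = ((-3.5)·(-3.5) + (-3.5)·(-3.5) + (1.5)·(1.5) + (2.5)·(2.5) + (1.5)·(1.5) + (1.5)·(1.5)) / 5 = 37.5/5 = 7.5
  S[V,W] = ((-3.5)·(3.8333) + (-3.5)·(-2.1667) + (1.5)·(2.8333) + (2.5)·(-1.1667) + (1.5)·(-2.1667) + (1.5)·(-1.1667)) / 5 = -9.5/5 = -1.9
  S[W,W] = ((3.8333)·(3.8333) + (-2.1667)·(-2.1667) + (2.8333)·(2.8333) + (-1.1667)·(-1.1667) + (-2.1667)·(-2.1667) + (-1.1667)·(-1.1667)) / 5 = 34.8333/5 = 6.9667

S is symmetric (S[j,i] = S[i,j]). Assembling:

S = [[4.9667, -1.5, 5.0333],
 [-1.5, 7.5, -1.9],
 [5.0333, -1.9, 6.9667]]


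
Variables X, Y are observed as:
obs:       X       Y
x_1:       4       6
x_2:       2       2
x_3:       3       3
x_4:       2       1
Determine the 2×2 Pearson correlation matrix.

Step 1 — column means:
  mean(X) = (4 + 2 + 3 + 2) / 4 = 11/4 = 2.75
  mean(Y) = (6 + 2 + 3 + 1) / 4 = 12/4 = 3

Step 2 — sample variances and covariances s[i,j] = (1/(n-1)) · Σ_k (x_{k,i} - mean_i) · (x_{k,j} - mean_j), with n-1 = 3:
  s[X,X] = ((1.25)·(1.25) + (-0.75)·(-0.75) + (0.25)·(0.25) + (-0.75)·(-0.75)) / 3 = 2.75/3 = 0.9167
  s[X,Y] = ((1.25)·(3) + (-0.75)·(-1) + (0.25)·(0) + (-0.75)·(-2)) / 3 = 6/3 = 2
  s[Y,Y] = ((3)·(3) + (-1)·(-1) + (0)·(0) + (-2)·(-2)) / 3 = 14/3 = 4.6667
  Sample standard deviations s_i = √(s[i,i]):
  s(X) = √(0.9167) = 0.9574
  s(Y) = √(4.6667) = 2.1602

Step 3 — r_{ij} = s_{ij} / (s_i · s_j):
  r[X,X] = 1 (diagonal).
  r[X,Y] = 2 / (0.9574 · 2.1602) = 2 / 2.0683 = 0.967
  r[Y,Y] = 1 (diagonal).

R is symmetric with unit diagonal. Assembling:

R = [[1, 0.967],
 [0.967, 1]]


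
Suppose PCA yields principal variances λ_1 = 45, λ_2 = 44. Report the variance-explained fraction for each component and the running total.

Step 1 — total variance = trace(Sigma) = Σ λ_i = 45 + 44 = 89.

Step 2 — fraction explained by component i = λ_i / Σ λ:
  PC1: 45/89 = 0.5056
  PC2: 44/89 = 0.4944

Step 3 — cumulative fraction after k components = (λ_1 + ... + λ_k) / Σ λ:
  k = 1: 45/89 = 0.5056
  k = 2: (45 + 44)/89 = 89/89 = 1

Summary (fraction, with percent):

explained: PC1 0.5056 (50.56%), PC2 0.4944 (49.44%);  cumulative: 0.5056, 1


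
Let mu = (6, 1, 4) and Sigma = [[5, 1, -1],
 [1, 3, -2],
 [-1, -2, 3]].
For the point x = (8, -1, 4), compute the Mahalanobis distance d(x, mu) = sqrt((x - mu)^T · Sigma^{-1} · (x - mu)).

Step 1 — centre the observation: (x - mu) = (2, -2, 0).

Step 2 — invert Sigma (cofactor / det for 3×3, or solve directly):
  Sigma^{-1} = [[0.2174, -0.0435, 0.0435],
 [-0.0435, 0.6087, 0.3913],
 [0.0435, 0.3913, 0.6087]].

Step 3 — form the quadratic (x - mu)^T · Sigma^{-1} · (x - mu):
  Sigma^{-1} · (x - mu) = (0.5217, -1.3043, -0.6957).
  (x - mu)^T · [Sigma^{-1} · (x - mu)] = (2)·(0.5217) + (-2)·(-1.3043) + (0)·(-0.6957) = 3.6522.

Step 4 — take square root: d = √(3.6522) ≈ 1.9111.

d(x, mu) = √(3.6522) ≈ 1.9111


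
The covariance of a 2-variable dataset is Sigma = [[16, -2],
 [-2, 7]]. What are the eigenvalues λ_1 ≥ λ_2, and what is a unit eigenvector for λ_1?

Step 1 — characteristic polynomial of 2×2 Sigma:
  det(Sigma - λI) = λ² - trace · λ + det = 0.
  trace = 16 + 7 = 23, det = 16·7 - (-2)² = 108.
Step 2 — discriminant:
  Δ = trace² - 4·det = 529 - 432 = 97.
Step 3 — eigenvalues:
  λ = (trace ± √Δ)/2 = (23 ± 9.8489)/2,
  λ_1 = 16.4244,  λ_2 = 6.5756.

Step 4 — unit eigenvector for λ_1: solve (Sigma - λ_1 I)v = 0. First row:
  (16 - 16.4244)·v_x + (-2)·v_y = 0, i.e. (-0.4244)·v_x + (-2)·v_y = 0,
  so v ∝ (b, λ_1 - a) = (-2, 0.4244); multiply by -1 so the first entry is positive: u = (2, -0.4244).
  ||u|| = √((2)² + (-0.4244)²) = √(4.1801) ≈ 2.0445,
  v_1 = u/||u|| ≈ (0.9782, -0.2076) (||v_1|| = 1).

λ_1 = 16.4244,  λ_2 = 6.5756;  v_1 ≈ (0.9782, -0.2076)


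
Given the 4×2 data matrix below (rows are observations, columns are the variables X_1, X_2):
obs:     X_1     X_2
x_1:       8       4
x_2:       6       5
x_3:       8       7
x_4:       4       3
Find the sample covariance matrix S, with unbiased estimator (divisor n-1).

Step 1 — column means:
  mean(X_1) = (8 + 6 + 8 + 4) / 4 = 26/4 = 6.5
  mean(X_2) = (4 + 5 + 7 + 3) / 4 = 19/4 = 4.75

Step 2 — sample covariance S[i,j] = (1/(n-1)) · Σ_k (x_{k,i} - mean_i) · (x_{k,j} - mean_j), with n-1 = 3.
  S[X_1,X_1] = ((1.5)·(1.5) + (-0.5)·(-0.5) + (1.5)·(1.5) + (-2.5)·(-2.5)) / 3 = 11/3 = 3.6667
  S[X_1,X_2] = ((1.5)·(-0.75) + (-0.5)·(0.25) + (1.5)·(2.25) + (-2.5)·(-1.75)) / 3 = 6.5/3 = 2.1667
  S[X_2,X_2] = ((-0.75)·(-0.75) + (0.25)·(0.25) + (2.25)·(2.25) + (-1.75)·(-1.75)) / 3 = 8.75/3 = 2.9167

S is symmetric (S[j,i] = S[i,j]). Assembling:

S = [[3.6667, 2.1667],
 [2.1667, 2.9167]]


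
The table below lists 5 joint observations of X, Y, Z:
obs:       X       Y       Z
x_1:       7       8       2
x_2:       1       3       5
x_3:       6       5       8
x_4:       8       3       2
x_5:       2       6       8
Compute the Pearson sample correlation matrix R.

Step 1 — column means:
  mean(X) = (7 + 1 + 6 + 8 + 2) / 5 = 24/5 = 4.8
  mean(Y) = (8 + 3 + 5 + 3 + 6) / 5 = 25/5 = 5
  mean(Z) = (2 + 5 + 8 + 2 + 8) / 5 = 25/5 = 5

Step 2 — sample variances and covariances s[i,j] = (1/(n-1)) · Σ_k (x_{k,i} - mean_i) · (x_{k,j} - mean_j), with n-1 = 4:
  s[X,X] = ((2.2)·(2.2) + (-3.8)·(-3.8) + (1.2)·(1.2) + (3.2)·(3.2) + (-2.8)·(-2.8)) / 4 = 38.8/4 = 9.7
  s[X,Y] = ((2.2)·(3) + (-3.8)·(-2) + (1.2)·(0) + (3.2)·(-2) + (-2.8)·(1)) / 4 = 5/4 = 1.25
  s[X,Z] = ((2.2)·(-3) + (-3.8)·(0) + (1.2)·(3) + (3.2)·(-3) + (-2.8)·(3)) / 4 = -21/4 = -5.25
  s[Y,Y] = ((3)·(3) + (-2)·(-2) + (0)·(0) + (-2)·(-2) + (1)·(1)) / 4 = 18/4 = 4.5
  s[Y,Z] = ((3)·(-3) + (-2)·(0) + (0)·(3) + (-2)·(-3) + (1)·(3)) / 4 = 0/4 = 0
  s[Z,Z] = ((-3)·(-3) + (0)·(0) + (3)·(3) + (-3)·(-3) + (3)·(3)) / 4 = 36/4 = 9
  Sample standard deviations s_i = √(s[i,i]):
  s(X) = √(9.7) = 3.1145
  s(Y) = √(4.5) = 2.1213
  s(Z) = √(9) = 3

Step 3 — r_{ij} = s_{ij} / (s_i · s_j):
  r[X,X] = 1 (diagonal).
  r[X,Y] = 1.25 / (3.1145 · 2.1213) = 1.25 / 6.6068 = 0.1892
  r[X,Z] = -5.25 / (3.1145 · 3) = -5.25 / 9.3434 = -0.5619
  r[Y,Y] = 1 (diagonal).
  r[Y,Z] = 0 / (2.1213 · 3) = 0 / 6.364 = 0
  r[Z,Z] = 1 (diagonal).

R is symmetric with unit diagonal. Assembling:

R = [[1, 0.1892, -0.5619],
 [0.1892, 1, 0],
 [-0.5619, 0, 1]]


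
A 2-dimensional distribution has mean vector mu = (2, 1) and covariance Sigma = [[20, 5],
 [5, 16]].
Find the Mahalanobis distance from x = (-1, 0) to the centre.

Step 1 — centre the observation: (x - mu) = (-3, -1).

Step 2 — invert Sigma. det(Sigma) = 20·16 - (5)² = 295.
  Sigma^{-1} = (1/det) · [[d, -b], [-b, a]] = [[0.0542, -0.0169],
 [-0.0169, 0.0678]].

Step 3 — form the quadratic (x - mu)^T · Sigma^{-1} · (x - mu):
  Sigma^{-1} · (x - mu) = (-0.1458, -0.0169).
  (x - mu)^T · [Sigma^{-1} · (x - mu)] = (-3)·(-0.1458) + (-1)·(-0.0169) = 0.4542.

Step 4 — take square root: d = √(0.4542) ≈ 0.674.

d(x, mu) = √(0.4542) ≈ 0.674


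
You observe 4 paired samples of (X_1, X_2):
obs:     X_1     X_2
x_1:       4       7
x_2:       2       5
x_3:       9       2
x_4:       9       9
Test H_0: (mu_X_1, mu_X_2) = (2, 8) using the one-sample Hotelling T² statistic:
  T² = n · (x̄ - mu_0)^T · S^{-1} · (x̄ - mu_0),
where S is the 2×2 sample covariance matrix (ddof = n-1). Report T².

Step 1 — sample mean vector:
  mean(X_1) = (4 + 2 + 9 + 9) / 4 = 24/4 = 6
  mean(X_2) = (7 + 5 + 2 + 9) / 4 = 23/4 = 5.75
  x̄ = (6, 5.75),  deviation x̄ - mu_0 = (6, 5.75) - (2, 8) = (4, -2.25).

Step 2 — sample covariance matrix, S[i,j] = (1/(n-1)) · Σ_k (x_{k,i} - mean_i) · (x_{k,j} - mean_j), divisor n-1 = 3:
  S[X_1,X_1] = ((-2)·(-2) + (-4)·(-4) + (3)·(3) + (3)·(3)) / 3 = 38/3 = 12.6667
  S[X_1,X_2] = ((-2)·(1.25) + (-4)·(-0.75) + (3)·(-3.75) + (3)·(3.25)) / 3 = -1/3 = -0.3333
  S[X_2,X_2] = ((1.25)·(1.25) + (-0.75)·(-0.75) + (-3.75)·(-3.75) + (3.25)·(3.25)) / 3 = 26.75/3 = 8.9167
  S = [[12.6667, -0.3333],
 [-0.3333, 8.9167]].

Step 3 — invert S. det(S) = 12.6667·8.9167 - (-0.3333)² = 112.8333.
  S^{-1} = (1/det) · [[d, -b], [-b, a]] = [[0.079, 0.003],
 [0.003, 0.1123]].

Step 4 — quadratic form (x̄ - mu_0)^T · S^{-1} · (x̄ - mu_0):
  S^{-1} · (x̄ - mu_0) = (0.3095, -0.2408),
  (x̄ - mu_0)^T · [...] = (4)·(0.3095) + (-2.25)·(-0.2408) = 1.7795.

Step 5 — scale by n: T² = 4 · 1.7795 = 7.1182.

T² ≈ 7.1182


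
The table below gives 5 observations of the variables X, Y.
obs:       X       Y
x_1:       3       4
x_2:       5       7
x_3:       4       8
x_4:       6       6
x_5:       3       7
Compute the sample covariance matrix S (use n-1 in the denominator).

Step 1 — column means:
  mean(X) = (3 + 5 + 4 + 6 + 3) / 5 = 21/5 = 4.2
  mean(Y) = (4 + 7 + 8 + 6 + 7) / 5 = 32/5 = 6.4

Step 2 — sample covariance S[i,j] = (1/(n-1)) · Σ_k (x_{k,i} - mean_i) · (x_{k,j} - mean_j), with n-1 = 4.
  S[X,X] = ((-1.2)·(-1.2) + (0.8)·(0.8) + (-0.2)·(-0.2) + (1.8)·(1.8) + (-1.2)·(-1.2)) / 4 = 6.8/4 = 1.7
  S[X,Y] = ((-1.2)·(-2.4) + (0.8)·(0.6) + (-0.2)·(1.6) + (1.8)·(-0.4) + (-1.2)·(0.6)) / 4 = 1.6/4 = 0.4
  S[Y,Y] = ((-2.4)·(-2.4) + (0.6)·(0.6) + (1.6)·(1.6) + (-0.4)·(-0.4) + (0.6)·(0.6)) / 4 = 9.2/4 = 2.3

S is symmetric (S[j,i] = S[i,j]). Assembling:

S = [[1.7, 0.4],
 [0.4, 2.3]]


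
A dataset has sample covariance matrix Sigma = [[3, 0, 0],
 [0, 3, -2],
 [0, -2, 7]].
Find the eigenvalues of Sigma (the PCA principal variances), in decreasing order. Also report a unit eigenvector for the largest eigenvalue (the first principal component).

Step 1 — characteristic polynomial p(λ) = det(λI - Sigma) = λ³ - tr·λ² + c_1·λ - det, where tr = trace, c_1 = sum of the principal 2×2 minors, det = det(Sigma):
  tr = 3 + 3 + 7 = 13,
  c_1 = (3·3 - (0)²) + (3·7 - (0)²) + (3·7 - (-2)²) = 9 + 21 + 17 = 47,
  det = 3·(3·7 - (-2)²) - (0)·((0)·7 - (-2)·(0)) + (0)·((0)·(-2) - 3·(0)) = 3·(17) - (0)·(0) + (0)·(0) = 51.
  So p(λ) = λ³ - 13λ² + 47λ - 51.
Step 2 — look for an integer root (rational root theorem: any rational root is an integer divisor of 51). Testing λ = 3:
  p(3) = 27 - 117 + 141 - 51 = 0  ✓
  Dividing out (λ - 3): p(λ) = (λ - 3)(λ² - 10λ + 17).
Step 3 — remaining eigenvalues from the quadratic λ² - 10λ + 17 = 0:
  Δ = 10² - 4·17 = 100 - 68 = 32,  λ = (10 ± √32)/2 = (10 ± 5.6569)/2 ≈ 7.8284 or 2.1716.
  Sorted: λ_1 = 7.8284,  λ_2 = 3,  λ_3 = 2.1716  (check: sum = 13 = tr ✓).

Step 4 — unit eigenvector for λ_1 ≈ 7.8284: v spans the null space of (Sigma - λ_1 I), whose rows are
  r_1 = (-4.8284, 0, 0),  r_2 = (0, -4.8284, -2),  r_3 = (0, -2, -0.8284).
  v is orthogonal to every row, so take v ∝ r_1 × r_2 = ((0)·(-2) - (0)·(-4.8284), (0)·(0) - (-4.8284)·(-2), (-4.8284)·(-4.8284) - (0)·(0)) ≈ (0, -9.6569, 23.3137).
  Rescale (multiply by -1 so the first nonzero entry is positive): u = (0, 9.6569, -23.3137).
  ||u|| = √((0)² + (9.6569)² + (-23.3137)²) = √(636.7838) ≈ 25.2346,  v_1 = u/||u|| ≈ (0, 0.3827, -0.9239) (||v_1|| = 1).

λ_1 = 7.8284,  λ_2 = 3,  λ_3 = 2.1716;  v_1 ≈ (0, 0.3827, -0.9239)


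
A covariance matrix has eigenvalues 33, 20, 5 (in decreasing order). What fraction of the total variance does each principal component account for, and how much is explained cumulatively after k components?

Step 1 — total variance = trace(Sigma) = Σ λ_i = 33 + 20 + 5 = 58.

Step 2 — fraction explained by component i = λ_i / Σ λ:
  PC1: 33/58 = 0.569
  PC2: 20/58 = 0.3448
  PC3: 5/58 = 0.0862

Step 3 — cumulative fraction after k components = (λ_1 + ... + λ_k) / Σ λ:
  k = 1: 33/58 = 0.569
  k = 2: (33 + 20)/58 = 53/58 = 0.9138
  k = 3: (33 + 20 + 5)/58 = 58/58 = 1

Summary (fraction, with percent):

explained: PC1 0.569 (56.9%), PC2 0.3448 (34.48%), PC3 0.0862 (8.62%);  cumulative: 0.569, 0.9138, 1


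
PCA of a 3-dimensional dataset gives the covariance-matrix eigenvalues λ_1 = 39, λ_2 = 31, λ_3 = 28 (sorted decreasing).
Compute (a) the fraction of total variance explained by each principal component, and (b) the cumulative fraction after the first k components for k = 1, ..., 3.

Step 1 — total variance = trace(Sigma) = Σ λ_i = 39 + 31 + 28 = 98.

Step 2 — fraction explained by component i = λ_i / Σ λ:
  PC1: 39/98 = 0.398
  PC2: 31/98 = 0.3163
  PC3: 28/98 = 0.2857

Step 3 — cumulative fraction after k components = (λ_1 + ... + λ_k) / Σ λ:
  k = 1: 39/98 = 0.398
  k = 2: (39 + 31)/98 = 70/98 = 0.7143
  k = 3: (39 + 31 + 28)/98 = 98/98 = 1

Summary (fraction, with percent):

explained: PC1 0.398 (39.8%), PC2 0.3163 (31.63%), PC3 0.2857 (28.57%);  cumulative: 0.398, 0.7143, 1


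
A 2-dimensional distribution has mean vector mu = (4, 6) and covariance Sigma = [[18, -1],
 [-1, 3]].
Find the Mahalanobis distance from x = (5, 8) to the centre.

Step 1 — centre the observation: (x - mu) = (1, 2).

Step 2 — invert Sigma. det(Sigma) = 18·3 - (-1)² = 53.
  Sigma^{-1} = (1/det) · [[d, -b], [-b, a]] = [[0.0566, 0.0189],
 [0.0189, 0.3396]].

Step 3 — form the quadratic (x - mu)^T · Sigma^{-1} · (x - mu):
  Sigma^{-1} · (x - mu) = (0.0943, 0.6981).
  (x - mu)^T · [Sigma^{-1} · (x - mu)] = (1)·(0.0943) + (2)·(0.6981) = 1.4906.

Step 4 — take square root: d = √(1.4906) ≈ 1.2209.

d(x, mu) = √(1.4906) ≈ 1.2209


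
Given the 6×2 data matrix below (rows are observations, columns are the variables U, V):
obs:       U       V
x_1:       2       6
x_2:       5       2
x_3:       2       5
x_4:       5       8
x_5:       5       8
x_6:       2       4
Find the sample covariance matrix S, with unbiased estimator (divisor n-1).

Step 1 — column means:
  mean(U) = (2 + 5 + 2 + 5 + 5 + 2) / 6 = 21/6 = 3.5
  mean(V) = (6 + 2 + 5 + 8 + 8 + 4) / 6 = 33/6 = 5.5

Step 2 — sample covariance S[i,j] = (1/(n-1)) · Σ_k (x_{k,i} - mean_i) · (x_{k,j} - mean_j), with n-1 = 5.
  S[U,U] = ((-1.5)·(-1.5) + (1.5)·(1.5) + (-1.5)·(-1.5) + (1.5)·(1.5) + (1.5)·(1.5) + (-1.5)·(-1.5)) / 5 = 13.5/5 = 2.7
  S[U,V] = ((-1.5)·(0.5) + (1.5)·(-3.5) + (-1.5)·(-0.5) + (1.5)·(2.5) + (1.5)·(2.5) + (-1.5)·(-1.5)) / 5 = 4.5/5 = 0.9
  S[V,V] = ((0.5)·(0.5) + (-3.5)·(-3.5) + (-0.5)·(-0.5) + (2.5)·(2.5) + (2.5)·(2.5) + (-1.5)·(-1.5)) / 5 = 27.5/5 = 5.5

S is symmetric (S[j,i] = S[i,j]). Assembling:

S = [[2.7, 0.9],
 [0.9, 5.5]]


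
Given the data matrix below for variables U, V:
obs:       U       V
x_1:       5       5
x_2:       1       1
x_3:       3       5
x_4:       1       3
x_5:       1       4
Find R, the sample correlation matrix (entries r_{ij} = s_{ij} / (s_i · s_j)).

Step 1 — column means:
  mean(U) = (5 + 1 + 3 + 1 + 1) / 5 = 11/5 = 2.2
  mean(V) = (5 + 1 + 5 + 3 + 4) / 5 = 18/5 = 3.6

Step 2 — sample variances and covariances s[i,j] = (1/(n-1)) · Σ_k (x_{k,i} - mean_i) · (x_{k,j} - mean_j), with n-1 = 4:
  s[U,U] = ((2.8)·(2.8) + (-1.2)·(-1.2) + (0.8)·(0.8) + (-1.2)·(-1.2) + (-1.2)·(-1.2)) / 4 = 12.8/4 = 3.2
  s[U,V] = ((2.8)·(1.4) + (-1.2)·(-2.6) + (0.8)·(1.4) + (-1.2)·(-0.6) + (-1.2)·(0.4)) / 4 = 8.4/4 = 2.1
  s[V,V] = ((1.4)·(1.4) + (-2.6)·(-2.6) + (1.4)·(1.4) + (-0.6)·(-0.6) + (0.4)·(0.4)) / 4 = 11.2/4 = 2.8
  Sample standard deviations s_i = √(s[i,i]):
  s(U) = √(3.2) = 1.7889
  s(V) = √(2.8) = 1.6733

Step 3 — r_{ij} = s_{ij} / (s_i · s_j):
  r[U,U] = 1 (diagonal).
  r[U,V] = 2.1 / (1.7889 · 1.6733) = 2.1 / 2.9933 = 0.7016
  r[V,V] = 1 (diagonal).

R is symmetric with unit diagonal. Assembling:

R = [[1, 0.7016],
 [0.7016, 1]]


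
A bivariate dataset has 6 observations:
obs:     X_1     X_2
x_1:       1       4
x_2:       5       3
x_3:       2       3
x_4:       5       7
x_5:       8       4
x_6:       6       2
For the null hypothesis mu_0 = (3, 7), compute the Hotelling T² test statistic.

Step 1 — sample mean vector:
  mean(X_1) = (1 + 5 + 2 + 5 + 8 + 6) / 6 = 27/6 = 4.5
  mean(X_2) = (4 + 3 + 3 + 7 + 4 + 2) / 6 = 23/6 = 3.8333
  x̄ = (4.5, 3.8333),  deviation x̄ - mu_0 = (4.5, 3.8333) - (3, 7) = (1.5, -3.1667).

Step 2 — sample covariance matrix, S[i,j] = (1/(n-1)) · Σ_k (x_{k,i} - mean_i) · (x_{k,j} - mean_j), divisor n-1 = 5:
  S[X_1,X_1] = ((-3.5)·(-3.5) + (0.5)·(0.5) + (-2.5)·(-2.5) + (0.5)·(0.5) + (3.5)·(3.5) + (1.5)·(1.5)) / 5 = 33.5/5 = 6.7
  S[X_1,X_2] = ((-3.5)·(0.1667) + (0.5)·(-0.8333) + (-2.5)·(-0.8333) + (0.5)·(3.1667) + (3.5)·(0.1667) + (1.5)·(-1.8333)) / 5 = 0.5/5 = 0.1
  S[X_2,X_2] = ((0.1667)·(0.1667) + (-0.8333)·(-0.8333) + (-0.8333)·(-0.8333) + (3.1667)·(3.1667) + (0.1667)·(0.1667) + (-1.8333)·(-1.8333)) / 5 = 14.8333/5 = 2.9667
  S = [[6.7, 0.1],
 [0.1, 2.9667]].

Step 3 — invert S. det(S) = 6.7·2.9667 - (0.1)² = 19.8667.
  S^{-1} = (1/det) · [[d, -b], [-b, a]] = [[0.1493, -0.005],
 [-0.005, 0.3372]].

Step 4 — quadratic form (x̄ - mu_0)^T · S^{-1} · (x̄ - mu_0):
  S^{-1} · (x̄ - mu_0) = (0.2399, -1.0755),
  (x̄ - mu_0)^T · [...] = (1.5)·(0.2399) + (-3.1667)·(-1.0755) = 3.7657.

Step 5 — scale by n: T² = 6 · 3.7657 = 22.594.

T² ≈ 22.594


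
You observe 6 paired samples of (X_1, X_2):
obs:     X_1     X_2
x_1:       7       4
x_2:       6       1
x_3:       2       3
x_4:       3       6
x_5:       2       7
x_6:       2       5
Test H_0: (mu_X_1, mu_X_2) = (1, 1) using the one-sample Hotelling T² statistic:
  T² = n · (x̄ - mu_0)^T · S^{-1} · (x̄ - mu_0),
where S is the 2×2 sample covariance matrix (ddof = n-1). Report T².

Step 1 — sample mean vector:
  mean(X_1) = (7 + 6 + 2 + 3 + 2 + 2) / 6 = 22/6 = 3.6667
  mean(X_2) = (4 + 1 + 3 + 6 + 7 + 5) / 6 = 26/6 = 4.3333
  x̄ = (3.6667, 4.3333),  deviation x̄ - mu_0 = (3.6667, 4.3333) - (1, 1) = (2.6667, 3.3333).

Step 2 — sample covariance matrix, S[i,j] = (1/(n-1)) · Σ_k (x_{k,i} - mean_i) · (x_{k,j} - mean_j), divisor n-1 = 5:
  S[X_1,X_1] = ((3.3333)·(3.3333) + (2.3333)·(2.3333) + (-1.6667)·(-1.6667) + (-0.6667)·(-0.6667) + (-1.6667)·(-1.6667) + (-1.6667)·(-1.6667)) / 5 = 25.3333/5 = 5.0667
  S[X_1,X_2] = ((3.3333)·(-0.3333) + (2.3333)·(-3.3333) + (-1.6667)·(-1.3333) + (-0.6667)·(1.6667) + (-1.6667)·(2.6667) + (-1.6667)·(0.6667)) / 5 = -13.3333/5 = -2.6667
  S[X_2,X_2] = ((-0.3333)·(-0.3333) + (-3.3333)·(-3.3333) + (-1.3333)·(-1.3333) + (1.6667)·(1.6667) + (2.6667)·(2.6667) + (0.6667)·(0.6667)) / 5 = 23.3333/5 = 4.6667
  S = [[5.0667, -2.6667],
 [-2.6667, 4.6667]].

Step 3 — invert S. det(S) = 5.0667·4.6667 - (-2.6667)² = 16.5333.
  S^{-1} = (1/det) · [[d, -b], [-b, a]] = [[0.2823, 0.1613],
 [0.1613, 0.3065]].

Step 4 — quadratic form (x̄ - mu_0)^T · S^{-1} · (x̄ - mu_0):
  S^{-1} · (x̄ - mu_0) = (1.2903, 1.4516),
  (x̄ - mu_0)^T · [...] = (2.6667)·(1.2903) + (3.3333)·(1.4516) = 8.2796.

Step 5 — scale by n: T² = 6 · 8.2796 = 49.6774.

T² ≈ 49.6774


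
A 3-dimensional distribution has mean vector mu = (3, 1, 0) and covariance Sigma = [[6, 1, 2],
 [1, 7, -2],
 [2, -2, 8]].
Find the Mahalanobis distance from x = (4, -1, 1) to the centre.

Step 1 — centre the observation: (x - mu) = (1, -2, 1).

Step 2 — invert Sigma (cofactor / det for 3×3, or solve directly):
  Sigma^{-1} = [[0.194, -0.0448, -0.0597],
 [-0.0448, 0.1642, 0.0522],
 [-0.0597, 0.0522, 0.153]].

Step 3 — form the quadratic (x - mu)^T · Sigma^{-1} · (x - mu):
  Sigma^{-1} · (x - mu) = (0.2239, -0.3209, -0.0112).
  (x - mu)^T · [Sigma^{-1} · (x - mu)] = (1)·(0.2239) + (-2)·(-0.3209) + (1)·(-0.0112) = 0.8545.

Step 4 — take square root: d = √(0.8545) ≈ 0.9244.

d(x, mu) = √(0.8545) ≈ 0.9244


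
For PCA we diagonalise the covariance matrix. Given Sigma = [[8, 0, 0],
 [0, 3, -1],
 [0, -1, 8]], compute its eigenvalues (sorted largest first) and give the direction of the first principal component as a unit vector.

Step 1 — characteristic polynomial p(λ) = det(λI - Sigma) = λ³ - tr·λ² + c_1·λ - det, where tr = trace, c_1 = sum of the principal 2×2 minors, det = det(Sigma):
  tr = 8 + 3 + 8 = 19,
  c_1 = (8·3 - (0)²) + (8·8 - (0)²) + (3·8 - (-1)²) = 24 + 64 + 23 = 111,
  det = 8·(3·8 - (-1)²) - (0)·((0)·8 - (-1)·(0)) + (0)·((0)·(-1) - 3·(0)) = 8·(23) - (0)·(0) + (0)·(0) = 184.
  So p(λ) = λ³ - 19λ² + 111λ - 184.
Step 2 — look for an integer root (rational root theorem: any rational root is an integer divisor of 184). Testing λ = 8:
  p(8) = 512 - 1216 + 888 - 184 = 0  ✓
  Dividing out (λ - 8): p(λ) = (λ - 8)(λ² - 11λ + 23).
Step 3 — remaining eigenvalues from the quadratic λ² - 11λ + 23 = 0:
  Δ = 11² - 4·23 = 121 - 92 = 29,  λ = (11 ± √29)/2 = (11 ± 5.3852)/2 ≈ 8.1926 or 2.8074.
  Sorted: λ_1 = 8.1926,  λ_2 = 8,  λ_3 = 2.8074  (check: sum = 19 = tr ✓).

Step 4 — unit eigenvector for λ_1 ≈ 8.1926: v spans the null space of (Sigma - λ_1 I), whose rows are
  r_1 = (-0.1926, 0, 0),  r_2 = (0, -5.1926, -1),  r_3 = (0, -1, -0.1926).
  v is orthogonal to every row, so take v ∝ r_1 × r_2 = ((0)·(-1) - (0)·(-5.1926), (0)·(0) - (-0.1926)·(-1), (-0.1926)·(-5.1926) - (0)·(0)) ≈ (0, -0.1926, 1).
  Rescale (multiply by -1 so the first nonzero entry is positive): u = (0, 0.1926, -1).
  ||u|| = √((0)² + (0.1926)² + (-1)²) = √(1.0371) ≈ 1.0184,  v_1 = u/||u|| ≈ (0, 0.1891, -0.982) (||v_1|| = 1).

λ_1 = 8.1926,  λ_2 = 8,  λ_3 = 2.8074;  v_1 ≈ (0, 0.1891, -0.982)


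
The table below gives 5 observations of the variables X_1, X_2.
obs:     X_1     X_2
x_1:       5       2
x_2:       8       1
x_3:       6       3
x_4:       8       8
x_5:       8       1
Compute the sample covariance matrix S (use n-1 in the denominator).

Step 1 — column means:
  mean(X_1) = (5 + 8 + 6 + 8 + 8) / 5 = 35/5 = 7
  mean(X_2) = (2 + 1 + 3 + 8 + 1) / 5 = 15/5 = 3

Step 2 — sample covariance S[i,j] = (1/(n-1)) · Σ_k (x_{k,i} - mean_i) · (x_{k,j} - mean_j), with n-1 = 4.
  S[X_1,X_1] = ((-2)·(-2) + (1)·(1) + (-1)·(-1) + (1)·(1) + (1)·(1)) / 4 = 8/4 = 2
  S[X_1,X_2] = ((-2)·(-1) + (1)·(-2) + (-1)·(0) + (1)·(5) + (1)·(-2)) / 4 = 3/4 = 0.75
  S[X_2,X_2] = ((-1)·(-1) + (-2)·(-2) + (0)·(0) + (5)·(5) + (-2)·(-2)) / 4 = 34/4 = 8.5

S is symmetric (S[j,i] = S[i,j]). Assembling:

S = [[2, 0.75],
 [0.75, 8.5]]


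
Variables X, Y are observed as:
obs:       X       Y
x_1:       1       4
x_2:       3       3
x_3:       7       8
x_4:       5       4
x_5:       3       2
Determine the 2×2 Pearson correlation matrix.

Step 1 — column means:
  mean(X) = (1 + 3 + 7 + 5 + 3) / 5 = 19/5 = 3.8
  mean(Y) = (4 + 3 + 8 + 4 + 2) / 5 = 21/5 = 4.2

Step 2 — sample variances and covariances s[i,j] = (1/(n-1)) · Σ_k (x_{k,i} - mean_i) · (x_{k,j} - mean_j), with n-1 = 4:
  s[X,X] = ((-2.8)·(-2.8) + (-0.8)·(-0.8) + (3.2)·(3.2) + (1.2)·(1.2) + (-0.8)·(-0.8)) / 4 = 20.8/4 = 5.2
  s[X,Y] = ((-2.8)·(-0.2) + (-0.8)·(-1.2) + (3.2)·(3.8) + (1.2)·(-0.2) + (-0.8)·(-2.2)) / 4 = 15.2/4 = 3.8
  s[Y,Y] = ((-0.2)·(-0.2) + (-1.2)·(-1.2) + (3.8)·(3.8) + (-0.2)·(-0.2) + (-2.2)·(-2.2)) / 4 = 20.8/4 = 5.2
  Sample standard deviations s_i = √(s[i,i]):
  s(X) = √(5.2) = 2.2804
  s(Y) = √(5.2) = 2.2804

Step 3 — r_{ij} = s_{ij} / (s_i · s_j):
  r[X,X] = 1 (diagonal).
  r[X,Y] = 3.8 / (2.2804 · 2.2804) = 3.8 / 5.2 = 0.7308
  r[Y,Y] = 1 (diagonal).

R is symmetric with unit diagonal. Assembling:

R = [[1, 0.7308],
 [0.7308, 1]]


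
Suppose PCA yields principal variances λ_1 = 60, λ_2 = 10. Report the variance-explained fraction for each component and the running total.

Step 1 — total variance = trace(Sigma) = Σ λ_i = 60 + 10 = 70.

Step 2 — fraction explained by component i = λ_i / Σ λ:
  PC1: 60/70 = 0.8571
  PC2: 10/70 = 0.1429

Step 3 — cumulative fraction after k components = (λ_1 + ... + λ_k) / Σ λ:
  k = 1: 60/70 = 0.8571
  k = 2: (60 + 10)/70 = 70/70 = 1

Summary (fraction, with percent):

explained: PC1 0.8571 (85.71%), PC2 0.1429 (14.29%);  cumulative: 0.8571, 1


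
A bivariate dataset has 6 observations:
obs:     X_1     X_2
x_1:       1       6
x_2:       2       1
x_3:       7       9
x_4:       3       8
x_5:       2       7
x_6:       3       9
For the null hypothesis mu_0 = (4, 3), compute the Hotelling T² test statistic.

Step 1 — sample mean vector:
  mean(X_1) = (1 + 2 + 7 + 3 + 2 + 3) / 6 = 18/6 = 3
  mean(X_2) = (6 + 1 + 9 + 8 + 7 + 9) / 6 = 40/6 = 6.6667
  x̄ = (3, 6.6667),  deviation x̄ - mu_0 = (3, 6.6667) - (4, 3) = (-1, 3.6667).

Step 2 — sample covariance matrix, S[i,j] = (1/(n-1)) · Σ_k (x_{k,i} - mean_i) · (x_{k,j} - mean_j), divisor n-1 = 5:
  S[X_1,X_1] = ((-2)·(-2) + (-1)·(-1) + (4)·(4) + (0)·(0) + (-1)·(-1) + (0)·(0)) / 5 = 22/5 = 4.4
  S[X_1,X_2] = ((-2)·(-0.6667) + (-1)·(-5.6667) + (4)·(2.3333) + (0)·(1.3333) + (-1)·(0.3333) + (0)·(2.3333)) / 5 = 16/5 = 3.2
  S[X_2,X_2] = ((-0.6667)·(-0.6667) + (-5.6667)·(-5.6667) + (2.3333)·(2.3333) + (1.3333)·(1.3333) + (0.3333)·(0.3333) + (2.3333)·(2.3333)) / 5 = 45.3333/5 = 9.0667
  S = [[4.4, 3.2],
 [3.2, 9.0667]].

Step 3 — invert S. det(S) = 4.4·9.0667 - (3.2)² = 29.6533.
  S^{-1} = (1/det) · [[d, -b], [-b, a]] = [[0.3058, -0.1079],
 [-0.1079, 0.1484]].

Step 4 — quadratic form (x̄ - mu_0)^T · S^{-1} · (x̄ - mu_0):
  S^{-1} · (x̄ - mu_0) = (-0.7014, 0.652),
  (x̄ - mu_0)^T · [...] = (-1)·(-0.7014) + (3.6667)·(0.652) = 3.092.

Step 5 — scale by n: T² = 6 · 3.092 = 18.5522.

T² ≈ 18.5522


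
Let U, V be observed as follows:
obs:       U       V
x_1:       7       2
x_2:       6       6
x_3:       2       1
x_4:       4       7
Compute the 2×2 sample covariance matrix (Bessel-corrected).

Step 1 — column means:
  mean(U) = (7 + 6 + 2 + 4) / 4 = 19/4 = 4.75
  mean(V) = (2 + 6 + 1 + 7) / 4 = 16/4 = 4

Step 2 — sample covariance S[i,j] = (1/(n-1)) · Σ_k (x_{k,i} - mean_i) · (x_{k,j} - mean_j), with n-1 = 3.
  S[U,U] = ((2.25)·(2.25) + (1.25)·(1.25) + (-2.75)·(-2.75) + (-0.75)·(-0.75)) / 3 = 14.75/3 = 4.9167
  S[U,V] = ((2.25)·(-2) + (1.25)·(2) + (-2.75)·(-3) + (-0.75)·(3)) / 3 = 4/3 = 1.3333
  S[V,V] = ((-2)·(-2) + (2)·(2) + (-3)·(-3) + (3)·(3)) / 3 = 26/3 = 8.6667

S is symmetric (S[j,i] = S[i,j]). Assembling:

S = [[4.9167, 1.3333],
 [1.3333, 8.6667]]


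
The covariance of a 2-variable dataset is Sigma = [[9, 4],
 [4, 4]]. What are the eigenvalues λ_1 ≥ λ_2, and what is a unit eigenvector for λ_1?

Step 1 — characteristic polynomial of 2×2 Sigma:
  det(Sigma - λI) = λ² - trace · λ + det = 0.
  trace = 9 + 4 = 13, det = 9·4 - (4)² = 20.
Step 2 — discriminant:
  Δ = trace² - 4·det = 169 - 80 = 89.
Step 3 — eigenvalues:
  λ = (trace ± √Δ)/2 = (13 ± 9.434)/2,
  λ_1 = 11.217,  λ_2 = 1.783.

Step 4 — unit eigenvector for λ_1: solve (Sigma - λ_1 I)v = 0. First row:
  (9 - 11.217)·v_x + (4)·v_y = 0, i.e. (-2.217)·v_x + (4)·v_y = 0,
  so v ∝ (b, λ_1 - a) = (4, 2.217) = u.
  ||u|| = √((4)² + (2.217)²) = √(20.915) ≈ 4.5733,
  v_1 = u/||u|| ≈ (0.8746, 0.4848) (||v_1|| = 1).

λ_1 = 11.217,  λ_2 = 1.783;  v_1 ≈ (0.8746, 0.4848)


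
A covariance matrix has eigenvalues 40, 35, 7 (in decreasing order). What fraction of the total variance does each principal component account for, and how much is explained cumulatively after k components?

Step 1 — total variance = trace(Sigma) = Σ λ_i = 40 + 35 + 7 = 82.

Step 2 — fraction explained by component i = λ_i / Σ λ:
  PC1: 40/82 = 0.4878
  PC2: 35/82 = 0.4268
  PC3: 7/82 = 0.0854

Step 3 — cumulative fraction after k components = (λ_1 + ... + λ_k) / Σ λ:
  k = 1: 40/82 = 0.4878
  k = 2: (40 + 35)/82 = 75/82 = 0.9146
  k = 3: (40 + 35 + 7)/82 = 82/82 = 1

Summary (fraction, with percent):

explained: PC1 0.4878 (48.78%), PC2 0.4268 (42.68%), PC3 0.0854 (8.54%);  cumulative: 0.4878, 0.9146, 1


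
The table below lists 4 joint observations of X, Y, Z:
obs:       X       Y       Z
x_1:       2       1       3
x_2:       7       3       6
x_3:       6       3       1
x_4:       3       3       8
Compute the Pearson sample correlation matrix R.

Step 1 — column means:
  mean(X) = (2 + 7 + 6 + 3) / 4 = 18/4 = 4.5
  mean(Y) = (1 + 3 + 3 + 3) / 4 = 10/4 = 2.5
  mean(Z) = (3 + 6 + 1 + 8) / 4 = 18/4 = 4.5

Step 2 — sample variances and covariances s[i,j] = (1/(n-1)) · Σ_k (x_{k,i} - mean_i) · (x_{k,j} - mean_j), with n-1 = 3:
  s[X,X] = ((-2.5)·(-2.5) + (2.5)·(2.5) + (1.5)·(1.5) + (-1.5)·(-1.5)) / 3 = 17/3 = 5.6667
  s[X,Y] = ((-2.5)·(-1.5) + (2.5)·(0.5) + (1.5)·(0.5) + (-1.5)·(0.5)) / 3 = 5/3 = 1.6667
  s[X,Z] = ((-2.5)·(-1.5) + (2.5)·(1.5) + (1.5)·(-3.5) + (-1.5)·(3.5)) / 3 = -3/3 = -1
  s[Y,Y] = ((-1.5)·(-1.5) + (0.5)·(0.5) + (0.5)·(0.5) + (0.5)·(0.5)) / 3 = 3/3 = 1
  s[Y,Z] = ((-1.5)·(-1.5) + (0.5)·(1.5) + (0.5)·(-3.5) + (0.5)·(3.5)) / 3 = 3/3 = 1
  s[Z,Z] = ((-1.5)·(-1.5) + (1.5)·(1.5) + (-3.5)·(-3.5) + (3.5)·(3.5)) / 3 = 29/3 = 9.6667
  Sample standard deviations s_i = √(s[i,i]):
  s(X) = √(5.6667) = 2.3805
  s(Y) = √(1) = 1
  s(Z) = √(9.6667) = 3.1091

Step 3 — r_{ij} = s_{ij} / (s_i · s_j):
  r[X,X] = 1 (diagonal).
  r[X,Y] = 1.6667 / (2.3805 · 1) = 1.6667 / 2.3805 = 0.7001
  r[X,Z] = -1 / (2.3805 · 3.1091) = -1 / 7.4012 = -0.1351
  r[Y,Y] = 1 (diagonal).
  r[Y,Z] = 1 / (1 · 3.1091) = 1 / 3.1091 = 0.3216
  r[Z,Z] = 1 (diagonal).

R is symmetric with unit diagonal. Assembling:

R = [[1, 0.7001, -0.1351],
 [0.7001, 1, 0.3216],
 [-0.1351, 0.3216, 1]]


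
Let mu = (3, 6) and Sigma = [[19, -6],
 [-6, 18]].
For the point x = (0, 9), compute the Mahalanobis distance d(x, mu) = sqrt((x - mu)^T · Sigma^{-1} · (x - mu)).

Step 1 — centre the observation: (x - mu) = (-3, 3).

Step 2 — invert Sigma. det(Sigma) = 19·18 - (-6)² = 306.
  Sigma^{-1} = (1/det) · [[d, -b], [-b, a]] = [[0.0588, 0.0196],
 [0.0196, 0.0621]].

Step 3 — form the quadratic (x - mu)^T · Sigma^{-1} · (x - mu):
  Sigma^{-1} · (x - mu) = (-0.1176, 0.1275).
  (x - mu)^T · [Sigma^{-1} · (x - mu)] = (-3)·(-0.1176) + (3)·(0.1275) = 0.7353.

Step 4 — take square root: d = √(0.7353) ≈ 0.8575.

d(x, mu) = √(0.7353) ≈ 0.8575


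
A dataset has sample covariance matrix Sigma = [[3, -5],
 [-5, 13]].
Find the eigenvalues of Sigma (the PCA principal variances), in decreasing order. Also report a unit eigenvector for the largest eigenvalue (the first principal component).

Step 1 — characteristic polynomial of 2×2 Sigma:
  det(Sigma - λI) = λ² - trace · λ + det = 0.
  trace = 3 + 13 = 16, det = 3·13 - (-5)² = 14.
Step 2 — discriminant:
  Δ = trace² - 4·det = 256 - 56 = 200.
Step 3 — eigenvalues:
  λ = (trace ± √Δ)/2 = (16 ± 14.1421)/2,
  λ_1 = 15.0711,  λ_2 = 0.9289.

Step 4 — unit eigenvector for λ_1: solve (Sigma - λ_1 I)v = 0. First row:
  (3 - 15.0711)·v_x + (-5)·v_y = 0, i.e. (-12.0711)·v_x + (-5)·v_y = 0,
  so v ∝ (b, λ_1 - a) = (-5, 12.0711); multiply by -1 so the first entry is positive: u = (5, -12.0711).
  ||u|| = √((5)² + (-12.0711)²) = √(170.7107) ≈ 13.0656,
  v_1 = u/||u|| ≈ (0.3827, -0.9239) (||v_1|| = 1).

λ_1 = 15.0711,  λ_2 = 0.9289;  v_1 ≈ (0.3827, -0.9239)


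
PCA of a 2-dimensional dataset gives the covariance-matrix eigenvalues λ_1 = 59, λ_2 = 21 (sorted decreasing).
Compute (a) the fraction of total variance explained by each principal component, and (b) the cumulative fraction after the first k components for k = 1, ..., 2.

Step 1 — total variance = trace(Sigma) = Σ λ_i = 59 + 21 = 80.

Step 2 — fraction explained by component i = λ_i / Σ λ:
  PC1: 59/80 = 0.7375
  PC2: 21/80 = 0.2625

Step 3 — cumulative fraction after k components = (λ_1 + ... + λ_k) / Σ λ:
  k = 1: 59/80 = 0.7375
  k = 2: (59 + 21)/80 = 80/80 = 1

Summary (fraction, with percent):

explained: PC1 0.7375 (73.75%), PC2 0.2625 (26.25%);  cumulative: 0.7375, 1


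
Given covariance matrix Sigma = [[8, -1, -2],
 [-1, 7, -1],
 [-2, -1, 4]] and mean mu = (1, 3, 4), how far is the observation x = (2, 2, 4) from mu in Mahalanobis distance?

Step 1 — centre the observation: (x - mu) = (1, -1, 0).

Step 2 — invert Sigma (cofactor / det for 3×3, or solve directly):
  Sigma^{-1} = [[0.15, 0.0333, 0.0833],
 [0.0333, 0.1556, 0.0556],
 [0.0833, 0.0556, 0.3056]].

Step 3 — form the quadratic (x - mu)^T · Sigma^{-1} · (x - mu):
  Sigma^{-1} · (x - mu) = (0.1167, -0.1222, 0.0278).
  (x - mu)^T · [Sigma^{-1} · (x - mu)] = (1)·(0.1167) + (-1)·(-0.1222) + (0)·(0.0278) = 0.2389.

Step 4 — take square root: d = √(0.2389) ≈ 0.4888.

d(x, mu) = √(0.2389) ≈ 0.4888


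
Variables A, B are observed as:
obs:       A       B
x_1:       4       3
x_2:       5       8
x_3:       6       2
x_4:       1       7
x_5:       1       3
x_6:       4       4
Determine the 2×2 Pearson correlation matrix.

Step 1 — column means:
  mean(A) = (4 + 5 + 6 + 1 + 1 + 4) / 6 = 21/6 = 3.5
  mean(B) = (3 + 8 + 2 + 7 + 3 + 4) / 6 = 27/6 = 4.5

Step 2 — sample variances and covariances s[i,j] = (1/(n-1)) · Σ_k (x_{k,i} - mean_i) · (x_{k,j} - mean_j), with n-1 = 5:
  s[A,A] = ((0.5)·(0.5) + (1.5)·(1.5) + (2.5)·(2.5) + (-2.5)·(-2.5) + (-2.5)·(-2.5) + (0.5)·(0.5)) / 5 = 21.5/5 = 4.3
  s[A,B] = ((0.5)·(-1.5) + (1.5)·(3.5) + (2.5)·(-2.5) + (-2.5)·(2.5) + (-2.5)·(-1.5) + (0.5)·(-0.5)) / 5 = -4.5/5 = -0.9
  s[B,B] = ((-1.5)·(-1.5) + (3.5)·(3.5) + (-2.5)·(-2.5) + (2.5)·(2.5) + (-1.5)·(-1.5) + (-0.5)·(-0.5)) / 5 = 29.5/5 = 5.9
  Sample standard deviations s_i = √(s[i,i]):
  s(A) = √(4.3) = 2.0736
  s(B) = √(5.9) = 2.429

Step 3 — r_{ij} = s_{ij} / (s_i · s_j):
  r[A,A] = 1 (diagonal).
  r[A,B] = -0.9 / (2.0736 · 2.429) = -0.9 / 5.0369 = -0.1787
  r[B,B] = 1 (diagonal).

R is symmetric with unit diagonal. Assembling:

R = [[1, -0.1787],
 [-0.1787, 1]]


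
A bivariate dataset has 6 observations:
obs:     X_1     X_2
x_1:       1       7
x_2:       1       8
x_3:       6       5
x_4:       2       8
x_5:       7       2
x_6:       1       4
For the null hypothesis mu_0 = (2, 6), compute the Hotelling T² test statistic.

Step 1 — sample mean vector:
  mean(X_1) = (1 + 1 + 6 + 2 + 7 + 1) / 6 = 18/6 = 3
  mean(X_2) = (7 + 8 + 5 + 8 + 2 + 4) / 6 = 34/6 = 5.6667
  x̄ = (3, 5.6667),  deviation x̄ - mu_0 = (3, 5.6667) - (2, 6) = (1, -0.3333).

Step 2 — sample covariance matrix, S[i,j] = (1/(n-1)) · Σ_k (x_{k,i} - mean_i) · (x_{k,j} - mean_j), divisor n-1 = 5:
  S[X_1,X_1] = ((-2)·(-2) + (-2)·(-2) + (3)·(3) + (-1)·(-1) + (4)·(4) + (-2)·(-2)) / 5 = 38/5 = 7.6
  S[X_1,X_2] = ((-2)·(1.3333) + (-2)·(2.3333) + (3)·(-0.6667) + (-1)·(2.3333) + (4)·(-3.6667) + (-2)·(-1.6667)) / 5 = -23/5 = -4.6
  S[X_2,X_2] = ((1.3333)·(1.3333) + (2.3333)·(2.3333) + (-0.6667)·(-0.6667) + (2.3333)·(2.3333) + (-3.6667)·(-3.6667) + (-1.6667)·(-1.6667)) / 5 = 29.3333/5 = 5.8667
  S = [[7.6, -4.6],
 [-4.6, 5.8667]].

Step 3 — invert S. det(S) = 7.6·5.8667 - (-4.6)² = 23.4267.
  S^{-1} = (1/det) · [[d, -b], [-b, a]] = [[0.2504, 0.1964],
 [0.1964, 0.3244]].

Step 4 — quadratic form (x̄ - mu_0)^T · S^{-1} · (x̄ - mu_0):
  S^{-1} · (x̄ - mu_0) = (0.185, 0.0882),
  (x̄ - mu_0)^T · [...] = (1)·(0.185) + (-0.3333)·(0.0882) = 0.1556.

Step 5 — scale by n: T² = 6 · 0.1556 = 0.9334.

T² ≈ 0.9334
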